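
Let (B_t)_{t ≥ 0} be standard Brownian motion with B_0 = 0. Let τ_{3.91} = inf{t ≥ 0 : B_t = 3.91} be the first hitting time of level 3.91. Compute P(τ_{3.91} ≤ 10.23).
P(τ_{3.91} ≤ 10.23) = 2(1 − Φ(3.91/√10.23)) = 2(1 − Φ(1.2225)) ≈ 0.2215

By the reflection principle for standard BM, P(τ_b ≤ t) = 2 · P(B_t ≥ b). Since B_t ~ N(0, t), P(B_t ≥ 3.91) = 1 − Φ(3.91/√t) = 1 − Φ(3.91/√10.23) = 1 − Φ(1.2225) ≈ 0.11076. Doubling: P(τ_{3.91} ≤ 10.23) ≈ 2 · 0.11076 = 0.22152 ≈ 0.2215.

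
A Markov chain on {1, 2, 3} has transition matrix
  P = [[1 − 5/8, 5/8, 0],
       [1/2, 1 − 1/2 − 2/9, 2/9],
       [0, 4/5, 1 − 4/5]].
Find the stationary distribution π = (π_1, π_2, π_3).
π = (72/187, 90/187, 25/187)

This is a birth-death chain on three states, which satisfies detailed balance: π_1 · P_{12} = π_2 · P_{21} and π_2 · P_{23} = π_3 · P_{32}.
From π_1 · 5/8 = π_2 · 1/2: π_2/π_1 = (5/8)/(1/2) = 5/4.
From π_2 · 2/9 = π_3 · 4/5: π_3/π_2 = (2/9)/(4/5) = 5/18.
Take π_1 proportional to 1; then unnormalized π = (1, 5/4, 25/72). Normalize by dividing by the sum 187/72:
  π = (72/187, 90/187, 25/187).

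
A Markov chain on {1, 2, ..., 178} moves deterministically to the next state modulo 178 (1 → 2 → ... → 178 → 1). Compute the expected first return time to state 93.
E[T_93 | X_0 = 93] = 178

The chain cycles deterministically, so starting at state 93 it returns in exactly 178 steps. Equivalently, the stationary distribution is uniform π_j = 1/178 for every state j, so by Kac's formula E[T_93] = 1/π_93 = 178.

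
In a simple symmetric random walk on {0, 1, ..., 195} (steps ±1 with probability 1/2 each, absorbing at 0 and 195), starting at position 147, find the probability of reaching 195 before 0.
P(hit 195 before 0) = 147/195 = 49/65

Let u_k = P(hit 195 before 0 | start at k). Then u_0 = 0, u_195 = 1, and u_k = u_{k-1}/2 + u_{k+1}/2 for 1 ≤ k ≤ 194. This harmonic recurrence is solved by u_k = k/195, giving u_147 = 147/195 = 49/65.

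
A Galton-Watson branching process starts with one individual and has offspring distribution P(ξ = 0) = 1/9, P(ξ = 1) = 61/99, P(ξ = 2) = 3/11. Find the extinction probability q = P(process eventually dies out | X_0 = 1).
q = 11/27

The pgf is f(s) = 1/9 + 61/99·s + 3/11·s². The extinction probability q is the smallest fixed point of f in [0, 1]. Setting s = f(s):
  3/11·s² + (61/99 − 1)·s + 1/9 = 0
  3/11·s² − (1/9 + 3/11)·s + 1/9 = 0
which factors as (s − 1)·(3/11·s − 1/9) = 0, giving roots s = 1 and s = (1/9)/(3/11) = 11/27.
Mean offspring μ = 61/99 + 2·3/11 = 115/99 > 1 (supercritical), so q < 1. The extinction probability is the smaller root: q = (1/9)/(3/11) = 11/27.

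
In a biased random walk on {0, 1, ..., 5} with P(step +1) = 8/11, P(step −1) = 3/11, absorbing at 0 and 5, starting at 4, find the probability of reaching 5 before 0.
P(hit 5 before 0) = (1 − (3/8)^4) / (1 − (3/8)^5) = 6424/6505

Let u_k denote P(reach 5 before 0 | start at k). Boundary: u_0 = 0, u_5 = 1. Recurrence: u_k = 8/11·u_{k+1} + 3/11·u_{k-1} for 1 ≤ k ≤ 4. Try u_k = A + B·r^k with r = q/p = (3/11)/(8/11) = 3/8. Substitution satisfies the recurrence; boundary conditions give:
  u_k = (1 − r^k) / (1 − r^N) = (1 − (3/8)^4) / (1 − (3/8)^5) = 6424/6505.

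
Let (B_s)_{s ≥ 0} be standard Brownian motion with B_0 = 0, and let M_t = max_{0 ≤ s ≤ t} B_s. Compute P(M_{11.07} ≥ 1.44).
P(M_{11.07} ≥ 1.44) = 2·P(B_{11.07} ≥ 1.44) = 2(1 − Φ(1.44/√11.07)) ≈ 0.6652

By the reflection principle for Brownian motion, P(M_t ≥ a) = 2 · P(B_t ≥ a) for a ≥ 0. Since B_t ~ N(0, t), P(B_t ≥ 1.44) = 1 − Φ(1.44/√t) = 1 − Φ(1.44/√11.07) = 1 − Φ(0.4328). So
  P(M_{11.07} ≥ 1.44) = 2(1 − Φ(0.4328)) ≈ 0.6652.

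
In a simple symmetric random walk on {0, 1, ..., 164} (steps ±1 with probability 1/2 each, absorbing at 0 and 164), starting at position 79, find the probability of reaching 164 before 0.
P(hit 164 before 0) = 79/164

Let u_k = P(hit 164 before 0 | start at k). Then u_0 = 0, u_164 = 1, and u_k = u_{k-1}/2 + u_{k+1}/2 for 1 ≤ k ≤ 163. This harmonic recurrence is solved by u_k = k/164, giving u_79 = 79/164.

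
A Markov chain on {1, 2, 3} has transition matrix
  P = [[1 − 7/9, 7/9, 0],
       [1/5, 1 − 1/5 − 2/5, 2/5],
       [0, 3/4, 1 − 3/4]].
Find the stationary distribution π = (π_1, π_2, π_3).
π = (27/188, 105/188, 14/47)

This is a birth-death chain on three states, which satisfies detailed balance: π_1 · P_{12} = π_2 · P_{21} and π_2 · P_{23} = π_3 · P_{32}.
From π_1 · 7/9 = π_2 · 1/5: π_2/π_1 = (7/9)/(1/5) = 35/9.
From π_2 · 2/5 = π_3 · 3/4: π_3/π_2 = (2/5)/(3/4) = 8/15.
Take π_1 proportional to 1; then unnormalized π = (1, 35/9, 56/27). Normalize by dividing by the sum 188/27:
  π = (27/188, 105/188, 14/47).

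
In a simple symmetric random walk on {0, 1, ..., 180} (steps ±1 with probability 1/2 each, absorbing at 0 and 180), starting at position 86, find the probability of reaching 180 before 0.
P(hit 180 before 0) = 86/180 = 43/90

Let u_k = P(hit 180 before 0 | start at k). Then u_0 = 0, u_180 = 1, and u_k = u_{k-1}/2 + u_{k+1}/2 for 1 ≤ k ≤ 179. This harmonic recurrence is solved by u_k = k/180, giving u_86 = 86/180 = 43/90.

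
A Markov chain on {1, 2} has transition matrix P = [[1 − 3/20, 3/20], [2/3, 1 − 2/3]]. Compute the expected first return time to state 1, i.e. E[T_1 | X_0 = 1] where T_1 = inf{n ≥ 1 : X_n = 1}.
E[T_1 | X_0 = 1] = 1/π_1 = 49/40

For an irreducible recurrent Markov chain with stationary distribution π, E[T_i | X_0 = i] = 1/π_i (Kac's formula). Here π_1 = (2/3)/(3/20 + 2/3) = (2/3)/(49/60) = 40/49, so E[T_1 | X_0 = 1] = 1/π_1 = (3/20 + 2/3)/(2/3) = (49/60)/(2/3) = 49/40.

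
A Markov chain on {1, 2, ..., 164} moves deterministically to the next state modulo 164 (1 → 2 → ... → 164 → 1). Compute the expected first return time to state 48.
E[T_48 | X_0 = 48] = 164

The chain cycles deterministically, so starting at state 48 it returns in exactly 164 steps. Equivalently, the stationary distribution is uniform π_j = 1/164 for every state j, so by Kac's formula E[T_48] = 1/π_48 = 164.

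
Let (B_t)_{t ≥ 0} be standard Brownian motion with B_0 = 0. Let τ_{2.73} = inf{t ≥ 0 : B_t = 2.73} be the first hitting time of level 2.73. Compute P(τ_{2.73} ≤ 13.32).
P(τ_{2.73} ≤ 13.32) = 2(1 − Φ(2.73/√13.32)) = 2(1 − Φ(0.7480)) ≈ 0.4545

By the reflection principle for standard BM, P(τ_b ≤ t) = 2 · P(B_t ≥ b). Since B_t ~ N(0, t), P(B_t ≥ 2.73) = 1 − Φ(2.73/√t) = 1 − Φ(2.73/√13.32) = 1 − Φ(0.7480) ≈ 0.22723. Doubling: P(τ_{2.73} ≤ 13.32) ≈ 2 · 0.22723 = 0.45446 ≈ 0.4545.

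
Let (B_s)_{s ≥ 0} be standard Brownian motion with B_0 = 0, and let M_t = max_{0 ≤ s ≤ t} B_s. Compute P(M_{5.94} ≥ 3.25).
P(M_{5.94} ≥ 3.25) = 2·P(B_{5.94} ≥ 3.25) = 2(1 − Φ(3.25/√5.94)) ≈ 0.1824

By the reflection principle for Brownian motion, P(M_t ≥ a) = 2 · P(B_t ≥ a) for a ≥ 0. Since B_t ~ N(0, t), P(B_t ≥ 3.25) = 1 − Φ(3.25/√t) = 1 − Φ(3.25/√5.94) = 1 − Φ(1.3335). So
  P(M_{5.94} ≥ 3.25) = 2(1 − Φ(1.3335)) ≈ 0.1824.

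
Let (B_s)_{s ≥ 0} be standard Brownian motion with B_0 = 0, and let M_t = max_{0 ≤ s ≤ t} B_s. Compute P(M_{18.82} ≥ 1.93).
P(M_{18.82} ≥ 1.93) = 2·P(B_{18.82} ≥ 1.93) = 2(1 − Φ(1.93/√18.82)) ≈ 0.6564

By the reflection principle for Brownian motion, P(M_t ≥ a) = 2 · P(B_t ≥ a) for a ≥ 0. Since B_t ~ N(0, t), P(B_t ≥ 1.93) = 1 − Φ(1.93/√t) = 1 − Φ(1.93/√18.82) = 1 − Φ(0.4449). So
  P(M_{18.82} ≥ 1.93) = 2(1 − Φ(0.4449)) ≈ 0.6564.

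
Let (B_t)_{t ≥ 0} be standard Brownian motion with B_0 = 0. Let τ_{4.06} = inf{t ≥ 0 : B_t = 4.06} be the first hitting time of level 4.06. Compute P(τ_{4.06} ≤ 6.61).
P(τ_{4.06} ≤ 6.61) = 2(1 − Φ(4.06/√6.61)) = 2(1 − Φ(1.5792)) ≈ 0.1143

By the reflection principle for standard BM, P(τ_b ≤ t) = 2 · P(B_t ≥ b). Since B_t ~ N(0, t), P(B_t ≥ 4.06) = 1 − Φ(4.06/√t) = 1 − Φ(4.06/√6.61) = 1 − Φ(1.5792) ≈ 0.05715. Doubling: P(τ_{4.06} ≤ 6.61) ≈ 2 · 0.05715 = 0.11430 ≈ 0.1143.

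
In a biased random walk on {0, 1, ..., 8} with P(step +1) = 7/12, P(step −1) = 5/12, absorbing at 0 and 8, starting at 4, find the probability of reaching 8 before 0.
P(hit 8 before 0) = (1 − (5/7)^4) / (1 − (5/7)^8) = 2401/3026

Let u_k denote P(reach 8 before 0 | start at k). Boundary: u_0 = 0, u_8 = 1. Recurrence: u_k = 7/12·u_{k+1} + 5/12·u_{k-1} for 1 ≤ k ≤ 7. Try u_k = A + B·r^k with r = q/p = (5/12)/(7/12) = 5/7. Substitution satisfies the recurrence; boundary conditions give:
  u_k = (1 − r^k) / (1 − r^N) = (1 − (5/7)^4) / (1 − (5/7)^8) = 2401/3026.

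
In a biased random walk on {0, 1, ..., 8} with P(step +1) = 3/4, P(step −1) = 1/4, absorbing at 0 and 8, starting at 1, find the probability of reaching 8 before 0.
P(hit 8 before 0) = (1 − (1/3)^1) / (1 − (1/3)^8) = 2187/3280

Let u_k denote P(reach 8 before 0 | start at k). Boundary: u_0 = 0, u_8 = 1. Recurrence: u_k = 3/4·u_{k+1} + 1/4·u_{k-1} for 1 ≤ k ≤ 7. Try u_k = A + B·r^k with r = q/p = (1/4)/(3/4) = 1/3. Substitution satisfies the recurrence; boundary conditions give:
  u_k = (1 − r^k) / (1 − r^N) = (1 − (1/3)^1) / (1 − (1/3)^8) = 2187/3280.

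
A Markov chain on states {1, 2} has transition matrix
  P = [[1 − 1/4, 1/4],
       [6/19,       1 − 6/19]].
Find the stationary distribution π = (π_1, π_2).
π_1 = 24/43, π_2 = 19/43

Solve πP = π with π_1 + π_2 = 1. From πP = π: π_1 · (1 − 1/4) + π_2 · 6/19 = π_1 ⇒ π_2 · 6/19 = π_1 · 1/4 ⇒ π_2/π_1 = (1/4)/(6/19) = 19/24. Together with π_1 + π_2 = 1:
  π_1 = (6/19)/(1/4 + 6/19) = (6/19)/(43/76) = 24/43,
  π_2 = (1/4)/(1/4 + 6/19) = (1/4)/(43/76) = 19/43.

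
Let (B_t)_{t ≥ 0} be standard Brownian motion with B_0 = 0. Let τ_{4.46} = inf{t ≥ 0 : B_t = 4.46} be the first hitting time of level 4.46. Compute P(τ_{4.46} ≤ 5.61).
P(τ_{4.46} ≤ 5.61) = 2(1 − Φ(4.46/√5.61)) = 2(1 − Φ(1.8830)) ≈ 0.0597

By the reflection principle for standard BM, P(τ_b ≤ t) = 2 · P(B_t ≥ b). Since B_t ~ N(0, t), P(B_t ≥ 4.46) = 1 − Φ(4.46/√t) = 1 − Φ(4.46/√5.61) = 1 − Φ(1.8830) ≈ 0.02985. Doubling: P(τ_{4.46} ≤ 5.61) ≈ 2 · 0.02985 = 0.05970 ≈ 0.0597.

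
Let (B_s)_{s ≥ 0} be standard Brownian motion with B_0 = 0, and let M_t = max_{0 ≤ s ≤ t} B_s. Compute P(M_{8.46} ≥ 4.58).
P(M_{8.46} ≥ 4.58) = 2·P(B_{8.46} ≥ 4.58) = 2(1 − Φ(4.58/√8.46)) ≈ 0.1153

By the reflection principle for Brownian motion, P(M_t ≥ a) = 2 · P(B_t ≥ a) for a ≥ 0. Since B_t ~ N(0, t), P(B_t ≥ 4.58) = 1 − Φ(4.58/√t) = 1 − Φ(4.58/√8.46) = 1 − Φ(1.5746). So
  P(M_{8.46} ≥ 4.58) = 2(1 − Φ(1.5746)) ≈ 0.1153.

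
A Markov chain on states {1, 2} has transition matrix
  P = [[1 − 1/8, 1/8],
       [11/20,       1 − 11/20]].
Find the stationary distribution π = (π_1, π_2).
π_1 = 22/27, π_2 = 5/27

Solve πP = π with π_1 + π_2 = 1. From πP = π: π_1 · (1 − 1/8) + π_2 · 11/20 = π_1 ⇒ π_2 · 11/20 = π_1 · 1/8 ⇒ π_2/π_1 = (1/8)/(11/20) = 5/22. Together with π_1 + π_2 = 1:
  π_1 = (11/20)/(1/8 + 11/20) = (11/20)/(27/40) = 22/27,
  π_2 = (1/8)/(1/8 + 11/20) = (1/8)/(27/40) = 5/27.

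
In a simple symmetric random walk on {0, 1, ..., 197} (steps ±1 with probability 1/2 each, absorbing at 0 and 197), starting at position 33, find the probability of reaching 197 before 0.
P(hit 197 before 0) = 33/197

Let u_k = P(hit 197 before 0 | start at k). Then u_0 = 0, u_197 = 1, and u_k = u_{k-1}/2 + u_{k+1}/2 for 1 ≤ k ≤ 196. This harmonic recurrence is solved by u_k = k/197, giving u_33 = 33/197.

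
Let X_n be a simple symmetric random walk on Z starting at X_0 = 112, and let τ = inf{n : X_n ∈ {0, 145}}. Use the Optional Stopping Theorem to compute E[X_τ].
E[X_τ] = 112

X_n is a martingale and τ is a bounded-mean stopping time (indeed τ is finite a.s. with bounded expectation since the walk is in a bounded region). By the OST, E[X_τ] = E[X_0] = 112. Equivalently: E[X_τ] = 145 · P(hit 145 first) + 0 · P(hit 0 first) = 145 · (112/145) = 112.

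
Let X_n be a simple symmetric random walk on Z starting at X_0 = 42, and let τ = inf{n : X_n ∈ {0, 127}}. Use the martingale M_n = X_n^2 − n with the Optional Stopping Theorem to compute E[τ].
E[τ] = 3570

M_n = X_n^2 − n is a martingale (since E[X_{n+1}^2 | F_n] = X_n^2 + 1). By OST (τ has finite mean in a bounded region), E[M_τ] = E[M_0] = X_0^2 − 0 = 42^2 = 1764. Also E[M_τ] = E[X_τ^2] − E[τ]. The walk exits at 0 or 127, with P(hit 127 first) = 42/127, so E[X_τ^2] = 127^2 · 42/127 + 0 = 5334. Thus E[τ] = E[X_τ^2] − E[M_τ] = 5334 − 1764 = 3570 = 42(127 − 42) = 3570.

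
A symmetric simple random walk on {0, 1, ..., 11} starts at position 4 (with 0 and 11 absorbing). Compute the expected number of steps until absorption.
E[τ | X_0 = 4] = 28

Let v_k = E[τ | X_0 = k]. Boundary: v_0 = v_11 = 0. Recurrence: v_k = 1 + (v_{k-1} + v_{k+1})/2 for 1 ≤ k ≤ 10. The particular solution to v_k − (v_{k-1} + v_{k+1})/2 = 1 is v_k = −k^2. Adding homogeneous solution A + B k and matching boundaries gives v_k = k (11 − k). Substituting k = 4: v_4 = 4 · 7 = 28.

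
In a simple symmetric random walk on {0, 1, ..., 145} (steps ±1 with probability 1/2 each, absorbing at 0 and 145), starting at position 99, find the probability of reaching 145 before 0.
P(hit 145 before 0) = 99/145

Let u_k = P(hit 145 before 0 | start at k). Then u_0 = 0, u_145 = 1, and u_k = u_{k-1}/2 + u_{k+1}/2 for 1 ≤ k ≤ 144. This harmonic recurrence is solved by u_k = k/145, giving u_99 = 99/145.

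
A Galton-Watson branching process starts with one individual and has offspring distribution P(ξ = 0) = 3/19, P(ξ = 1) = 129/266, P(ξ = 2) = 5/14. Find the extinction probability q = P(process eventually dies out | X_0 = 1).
q = 42/95

The pgf is f(s) = 3/19 + 129/266·s + 5/14·s². The extinction probability q is the smallest fixed point of f in [0, 1]. Setting s = f(s):
  5/14·s² + (129/266 − 1)·s + 3/19 = 0
  5/14·s² − (3/19 + 5/14)·s + 3/19 = 0
which factors as (s − 1)·(5/14·s − 3/19) = 0, giving roots s = 1 and s = (3/19)/(5/14) = 42/95.
Mean offspring μ = 129/266 + 2·5/14 = 319/266 > 1 (supercritical), so q < 1. The extinction probability is the smaller root: q = (3/19)/(5/14) = 42/95.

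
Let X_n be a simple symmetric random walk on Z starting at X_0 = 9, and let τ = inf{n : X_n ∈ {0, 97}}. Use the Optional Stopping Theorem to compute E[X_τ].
E[X_τ] = 9

X_n is a martingale and τ is a bounded-mean stopping time (indeed τ is finite a.s. with bounded expectation since the walk is in a bounded region). By the OST, E[X_τ] = E[X_0] = 9. Equivalently: E[X_τ] = 97 · P(hit 97 first) + 0 · P(hit 0 first) = 97 · (9/97) = 9.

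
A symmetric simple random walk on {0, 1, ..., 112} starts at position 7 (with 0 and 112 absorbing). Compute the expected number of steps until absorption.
E[τ | X_0 = 7] = 735

Let v_k = E[τ | X_0 = k]. Boundary: v_0 = v_112 = 0. Recurrence: v_k = 1 + (v_{k-1} + v_{k+1})/2 for 1 ≤ k ≤ 111. The particular solution to v_k − (v_{k-1} + v_{k+1})/2 = 1 is v_k = −k^2. Adding homogeneous solution A + B k and matching boundaries gives v_k = k (112 − k). Substituting k = 7: v_7 = 7 · 105 = 735.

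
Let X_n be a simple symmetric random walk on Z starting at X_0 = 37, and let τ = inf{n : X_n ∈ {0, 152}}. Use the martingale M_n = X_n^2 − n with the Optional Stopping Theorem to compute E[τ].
E[τ] = 4255

M_n = X_n^2 − n is a martingale (since E[X_{n+1}^2 | F_n] = X_n^2 + 1). By OST (τ has finite mean in a bounded region), E[M_τ] = E[M_0] = X_0^2 − 0 = 37^2 = 1369. Also E[M_τ] = E[X_τ^2] − E[τ]. The walk exits at 0 or 152, with P(hit 152 first) = 37/152, so E[X_τ^2] = 152^2 · 37/152 + 0 = 5624. Thus E[τ] = E[X_τ^2] − E[M_τ] = 5624 − 1369 = 4255 = 37(152 − 37) = 4255.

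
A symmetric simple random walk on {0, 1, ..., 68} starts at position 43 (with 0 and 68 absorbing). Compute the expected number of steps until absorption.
E[τ | X_0 = 43] = 1075

Let v_k = E[τ | X_0 = k]. Boundary: v_0 = v_68 = 0. Recurrence: v_k = 1 + (v_{k-1} + v_{k+1})/2 for 1 ≤ k ≤ 67. The particular solution to v_k − (v_{k-1} + v_{k+1})/2 = 1 is v_k = −k^2. Adding homogeneous solution A + B k and matching boundaries gives v_k = k (68 − k). Substituting k = 43: v_43 = 43 · 25 = 1075.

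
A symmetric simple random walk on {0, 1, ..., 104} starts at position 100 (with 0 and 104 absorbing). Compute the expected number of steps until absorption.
E[τ | X_0 = 100] = 400

Let v_k = E[τ | X_0 = k]. Boundary: v_0 = v_104 = 0. Recurrence: v_k = 1 + (v_{k-1} + v_{k+1})/2 for 1 ≤ k ≤ 103. The particular solution to v_k − (v_{k-1} + v_{k+1})/2 = 1 is v_k = −k^2. Adding homogeneous solution A + B k and matching boundaries gives v_k = k (104 − k). Substituting k = 100: v_100 = 100 · 4 = 400.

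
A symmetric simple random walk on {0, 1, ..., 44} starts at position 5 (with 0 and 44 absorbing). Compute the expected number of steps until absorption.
E[τ | X_0 = 5] = 195

Let v_k = E[τ | X_0 = k]. Boundary: v_0 = v_44 = 0. Recurrence: v_k = 1 + (v_{k-1} + v_{k+1})/2 for 1 ≤ k ≤ 43. The particular solution to v_k − (v_{k-1} + v_{k+1})/2 = 1 is v_k = −k^2. Adding homogeneous solution A + B k and matching boundaries gives v_k = k (44 − k). Substituting k = 5: v_5 = 5 · 39 = 195.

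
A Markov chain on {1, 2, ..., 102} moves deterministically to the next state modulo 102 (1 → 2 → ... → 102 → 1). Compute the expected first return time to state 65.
E[T_65 | X_0 = 65] = 102

The chain cycles deterministically, so starting at state 65 it returns in exactly 102 steps. Equivalently, the stationary distribution is uniform π_j = 1/102 for every state j, so by Kac's formula E[T_65] = 1/π_65 = 102.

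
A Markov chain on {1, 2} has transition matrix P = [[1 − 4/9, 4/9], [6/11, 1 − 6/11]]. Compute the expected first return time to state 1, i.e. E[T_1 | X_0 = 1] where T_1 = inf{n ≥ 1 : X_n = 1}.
E[T_1 | X_0 = 1] = 1/π_1 = 49/27

For an irreducible recurrent Markov chain with stationary distribution π, E[T_i | X_0 = i] = 1/π_i (Kac's formula). Here π_1 = (6/11)/(4/9 + 6/11) = (6/11)/(98/99) = 27/49, so E[T_1 | X_0 = 1] = 1/π_1 = (4/9 + 6/11)/(6/11) = (98/99)/(6/11) = 49/27.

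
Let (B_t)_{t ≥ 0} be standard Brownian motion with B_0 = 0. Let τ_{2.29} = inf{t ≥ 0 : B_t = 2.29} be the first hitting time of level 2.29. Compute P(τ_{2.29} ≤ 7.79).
P(τ_{2.29} ≤ 7.79) = 2(1 − Φ(2.29/√7.79)) = 2(1 − Φ(0.8205)) ≈ 0.4119

By the reflection principle for standard BM, P(τ_b ≤ t) = 2 · P(B_t ≥ b). Since B_t ~ N(0, t), P(B_t ≥ 2.29) = 1 − Φ(2.29/√t) = 1 − Φ(2.29/√7.79) = 1 − Φ(0.8205) ≈ 0.20597. Doubling: P(τ_{2.29} ≤ 7.79) ≈ 2 · 0.20597 = 0.41194 ≈ 0.4119.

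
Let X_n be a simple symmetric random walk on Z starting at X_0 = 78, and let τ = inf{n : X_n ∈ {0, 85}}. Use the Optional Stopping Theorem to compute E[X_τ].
E[X_τ] = 78

X_n is a martingale and τ is a bounded-mean stopping time (indeed τ is finite a.s. with bounded expectation since the walk is in a bounded region). By the OST, E[X_τ] = E[X_0] = 78. Equivalently: E[X_τ] = 85 · P(hit 85 first) + 0 · P(hit 0 first) = 85 · (78/85) = 78.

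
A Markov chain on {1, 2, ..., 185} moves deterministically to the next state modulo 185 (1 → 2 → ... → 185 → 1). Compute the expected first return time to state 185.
E[T_185 | X_0 = 185] = 185

The chain cycles deterministically, so starting at state 185 it returns in exactly 185 steps. Equivalently, the stationary distribution is uniform π_j = 1/185 for every state j, so by Kac's formula E[T_185] = 1/π_185 = 185.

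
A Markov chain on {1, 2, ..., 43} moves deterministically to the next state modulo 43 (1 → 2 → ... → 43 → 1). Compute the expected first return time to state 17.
E[T_17 | X_0 = 17] = 43

The chain cycles deterministically, so starting at state 17 it returns in exactly 43 steps. Equivalently, the stationary distribution is uniform π_j = 1/43 for every state j, so by Kac's formula E[T_17] = 1/π_17 = 43.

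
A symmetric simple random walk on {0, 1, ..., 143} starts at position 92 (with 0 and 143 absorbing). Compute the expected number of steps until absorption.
E[τ | X_0 = 92] = 4692

Let v_k = E[τ | X_0 = k]. Boundary: v_0 = v_143 = 0. Recurrence: v_k = 1 + (v_{k-1} + v_{k+1})/2 for 1 ≤ k ≤ 142. The particular solution to v_k − (v_{k-1} + v_{k+1})/2 = 1 is v_k = −k^2. Adding homogeneous solution A + B k and matching boundaries gives v_k = k (143 − k). Substituting k = 92: v_92 = 92 · 51 = 4692.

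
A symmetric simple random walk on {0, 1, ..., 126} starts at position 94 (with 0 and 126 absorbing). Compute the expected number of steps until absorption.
E[τ | X_0 = 94] = 3008

Let v_k = E[τ | X_0 = k]. Boundary: v_0 = v_126 = 0. Recurrence: v_k = 1 + (v_{k-1} + v_{k+1})/2 for 1 ≤ k ≤ 125. The particular solution to v_k − (v_{k-1} + v_{k+1})/2 = 1 is v_k = −k^2. Adding homogeneous solution A + B k and matching boundaries gives v_k = k (126 − k). Substituting k = 94: v_94 = 94 · 32 = 3008.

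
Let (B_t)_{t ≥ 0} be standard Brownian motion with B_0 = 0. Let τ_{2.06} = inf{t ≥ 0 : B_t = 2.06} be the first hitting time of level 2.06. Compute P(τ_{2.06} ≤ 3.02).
P(τ_{2.06} ≤ 3.02) = 2(1 − Φ(2.06/√3.02)) = 2(1 − Φ(1.1854)) ≈ 0.2359

By the reflection principle for standard BM, P(τ_b ≤ t) = 2 · P(B_t ≥ b). Since B_t ~ N(0, t), P(B_t ≥ 2.06) = 1 − Φ(2.06/√t) = 1 − Φ(2.06/√3.02) = 1 − Φ(1.1854) ≈ 0.11793. Doubling: P(τ_{2.06} ≤ 3.02) ≈ 2 · 0.11793 = 0.23586 ≈ 0.2359.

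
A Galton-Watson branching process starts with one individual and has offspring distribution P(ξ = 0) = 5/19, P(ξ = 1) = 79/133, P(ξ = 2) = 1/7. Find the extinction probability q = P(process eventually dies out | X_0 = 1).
q = 1

Mean offspring μ = 0·5/19 + 1·79/133 + 2·1/7 = 117/133 ≤ 1. For μ ≤ 1 with offspring not concentrated at 1, the Galton-Watson process goes extinct almost surely, so q = 1.
(Algebraic check: The pgf is f(s) = 5/19 + 79/133·s + 1/7·s². The extinction probability q is the smallest fixed point of f in [0, 1]. Setting s = f(s):
  1/7·s² + (79/133 − 1)·s + 5/19 = 0
  1/7·s² − (5/19 + 1/7)·s + 5/19 = 0
which factors as (s − 1)·(1/7·s − 5/19) = 0, giving roots s = 1 and s = (5/19)/(1/7) = 35/19. Since 35/19 ≥ 1, the smallest root in [0, 1] is s = 1.)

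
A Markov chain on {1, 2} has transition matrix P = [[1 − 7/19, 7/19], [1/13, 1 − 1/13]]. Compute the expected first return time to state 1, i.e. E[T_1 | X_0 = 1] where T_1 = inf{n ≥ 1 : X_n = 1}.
E[T_1 | X_0 = 1] = 1/π_1 = 110/19

For an irreducible recurrent Markov chain with stationary distribution π, E[T_i | X_0 = i] = 1/π_i (Kac's formula). Here π_1 = (1/13)/(7/19 + 1/13) = (1/13)/(110/247) = 19/110, so E[T_1 | X_0 = 1] = 1/π_1 = (7/19 + 1/13)/(1/13) = (110/247)/(1/13) = 110/19.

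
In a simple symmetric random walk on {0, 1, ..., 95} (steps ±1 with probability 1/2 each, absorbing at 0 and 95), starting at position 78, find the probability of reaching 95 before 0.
P(hit 95 before 0) = 78/95

Let u_k = P(hit 95 before 0 | start at k). Then u_0 = 0, u_95 = 1, and u_k = u_{k-1}/2 + u_{k+1}/2 for 1 ≤ k ≤ 94. This harmonic recurrence is solved by u_k = k/95, giving u_78 = 78/95.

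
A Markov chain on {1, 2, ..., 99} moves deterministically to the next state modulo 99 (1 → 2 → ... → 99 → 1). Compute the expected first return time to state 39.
E[T_39 | X_0 = 39] = 99

The chain cycles deterministically, so starting at state 39 it returns in exactly 99 steps. Equivalently, the stationary distribution is uniform π_j = 1/99 for every state j, so by Kac's formula E[T_39] = 1/π_39 = 99.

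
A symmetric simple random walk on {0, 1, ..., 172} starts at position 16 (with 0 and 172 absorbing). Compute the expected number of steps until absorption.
E[τ | X_0 = 16] = 2496

Let v_k = E[τ | X_0 = k]. Boundary: v_0 = v_172 = 0. Recurrence: v_k = 1 + (v_{k-1} + v_{k+1})/2 for 1 ≤ k ≤ 171. The particular solution to v_k − (v_{k-1} + v_{k+1})/2 = 1 is v_k = −k^2. Adding homogeneous solution A + B k and matching boundaries gives v_k = k (172 − k). Substituting k = 16: v_16 = 16 · 156 = 2496.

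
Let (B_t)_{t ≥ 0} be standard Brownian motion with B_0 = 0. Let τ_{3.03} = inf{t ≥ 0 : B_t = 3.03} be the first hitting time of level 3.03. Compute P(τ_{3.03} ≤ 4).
P(τ_{3.03} ≤ 4) = 2(1 − Φ(3.03/√4)) = 2(1 − Φ(1.5150)) ≈ 0.1298

By the reflection principle for standard BM, P(τ_b ≤ t) = 2 · P(B_t ≥ b). Since B_t ~ N(0, t), P(B_t ≥ 3.03) = 1 − Φ(3.03/√t) = 1 − Φ(3.03/√4) = 1 − Φ(1.5150) ≈ 0.06489. Doubling: P(τ_{3.03} ≤ 4) ≈ 2 · 0.06489 = 0.12978 ≈ 0.1298.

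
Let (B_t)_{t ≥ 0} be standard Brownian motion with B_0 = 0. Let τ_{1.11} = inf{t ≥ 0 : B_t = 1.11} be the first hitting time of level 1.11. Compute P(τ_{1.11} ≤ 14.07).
P(τ_{1.11} ≤ 14.07) = 2(1 − Φ(1.11/√14.07)) = 2(1 − Φ(0.2959)) ≈ 0.7673

By the reflection principle for standard BM, P(τ_b ≤ t) = 2 · P(B_t ≥ b). Since B_t ~ N(0, t), P(B_t ≥ 1.11) = 1 − Φ(1.11/√t) = 1 − Φ(1.11/√14.07) = 1 − Φ(0.2959) ≈ 0.38365. Doubling: P(τ_{1.11} ≤ 14.07) ≈ 2 · 0.38365 = 0.76730 ≈ 0.7673.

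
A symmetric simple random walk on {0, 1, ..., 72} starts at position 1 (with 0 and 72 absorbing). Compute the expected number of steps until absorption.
E[τ | X_0 = 1] = 71

Let v_k = E[τ | X_0 = k]. Boundary: v_0 = v_72 = 0. Recurrence: v_k = 1 + (v_{k-1} + v_{k+1})/2 for 1 ≤ k ≤ 71. The particular solution to v_k − (v_{k-1} + v_{k+1})/2 = 1 is v_k = −k^2. Adding homogeneous solution A + B k and matching boundaries gives v_k = k (72 − k). Substituting k = 1: v_1 = 1 · 71 = 71.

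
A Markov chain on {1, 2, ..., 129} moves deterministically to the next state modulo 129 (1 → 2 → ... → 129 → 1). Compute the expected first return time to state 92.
E[T_92 | X_0 = 92] = 129

The chain cycles deterministically, so starting at state 92 it returns in exactly 129 steps. Equivalently, the stationary distribution is uniform π_j = 1/129 for every state j, so by Kac's formula E[T_92] = 1/π_92 = 129.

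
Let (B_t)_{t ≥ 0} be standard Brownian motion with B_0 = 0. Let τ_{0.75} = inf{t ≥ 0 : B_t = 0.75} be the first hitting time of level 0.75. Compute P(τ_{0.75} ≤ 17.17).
P(τ_{0.75} ≤ 17.17) = 2(1 − Φ(0.75/√17.17)) = 2(1 − Φ(0.1810)) ≈ 0.8564

By the reflection principle for standard BM, P(τ_b ≤ t) = 2 · P(B_t ≥ b). Since B_t ~ N(0, t), P(B_t ≥ 0.75) = 1 − Φ(0.75/√t) = 1 − Φ(0.75/√17.17) = 1 − Φ(0.1810) ≈ 0.42818. Doubling: P(τ_{0.75} ≤ 17.17) ≈ 2 · 0.42818 = 0.85636 ≈ 0.8564.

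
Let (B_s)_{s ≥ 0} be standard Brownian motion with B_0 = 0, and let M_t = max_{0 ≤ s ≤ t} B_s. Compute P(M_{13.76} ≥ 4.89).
P(M_{13.76} ≥ 4.89) = 2·P(B_{13.76} ≥ 4.89) = 2(1 − Φ(4.89/√13.76)) ≈ 0.1874

By the reflection principle for Brownian motion, P(M_t ≥ a) = 2 · P(B_t ≥ a) for a ≥ 0. Since B_t ~ N(0, t), P(B_t ≥ 4.89) = 1 − Φ(4.89/√t) = 1 − Φ(4.89/√13.76) = 1 − Φ(1.3183). So
  P(M_{13.76} ≥ 4.89) = 2(1 − Φ(1.3183)) ≈ 0.1874.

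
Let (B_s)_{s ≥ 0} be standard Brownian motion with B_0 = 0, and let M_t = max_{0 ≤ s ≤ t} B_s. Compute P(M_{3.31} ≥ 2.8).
P(M_{3.31} ≥ 2.8) = 2·P(B_{3.31} ≥ 2.8) = 2(1 − Φ(2.8/√3.31)) ≈ 0.1238

By the reflection principle for Brownian motion, P(M_t ≥ a) = 2 · P(B_t ≥ a) for a ≥ 0. Since B_t ~ N(0, t), P(B_t ≥ 2.8) = 1 − Φ(2.8/√t) = 1 − Φ(2.8/√3.31) = 1 − Φ(1.5390). So
  P(M_{3.31} ≥ 2.8) = 2(1 − Φ(1.5390)) ≈ 0.1238.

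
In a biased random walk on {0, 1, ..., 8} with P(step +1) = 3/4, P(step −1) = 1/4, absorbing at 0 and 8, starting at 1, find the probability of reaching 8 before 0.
P(hit 8 before 0) = (1 − (1/3)^1) / (1 − (1/3)^8) = 2187/3280

Let u_k denote P(reach 8 before 0 | start at k). Boundary: u_0 = 0, u_8 = 1. Recurrence: u_k = 3/4·u_{k+1} + 1/4·u_{k-1} for 1 ≤ k ≤ 7. Try u_k = A + B·r^k with r = q/p = (1/4)/(3/4) = 1/3. Substitution satisfies the recurrence; boundary conditions give:
  u_k = (1 − r^k) / (1 − r^N) = (1 − (1/3)^1) / (1 − (1/3)^8) = 2187/3280.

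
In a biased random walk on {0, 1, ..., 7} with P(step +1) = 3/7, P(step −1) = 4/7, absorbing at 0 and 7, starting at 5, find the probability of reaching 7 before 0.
P(hit 7 before 0) = (1 − (4/3)^5) / (1 − (4/3)^7) = 7029/14197

Let u_k denote P(reach 7 before 0 | start at k). Boundary: u_0 = 0, u_7 = 1. Recurrence: u_k = 3/7·u_{k+1} + 4/7·u_{k-1} for 1 ≤ k ≤ 6. Try u_k = A + B·r^k with r = q/p = (4/7)/(3/7) = 4/3. Substitution satisfies the recurrence; boundary conditions give:
  u_k = (1 − r^k) / (1 − r^N) = (1 − (4/3)^5) / (1 − (4/3)^7) = 7029/14197.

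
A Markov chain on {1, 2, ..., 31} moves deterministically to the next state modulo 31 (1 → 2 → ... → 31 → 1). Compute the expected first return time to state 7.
E[T_7 | X_0 = 7] = 31

The chain cycles deterministically, so starting at state 7 it returns in exactly 31 steps. Equivalently, the stationary distribution is uniform π_j = 1/31 for every state j, so by Kac's formula E[T_7] = 1/π_7 = 31.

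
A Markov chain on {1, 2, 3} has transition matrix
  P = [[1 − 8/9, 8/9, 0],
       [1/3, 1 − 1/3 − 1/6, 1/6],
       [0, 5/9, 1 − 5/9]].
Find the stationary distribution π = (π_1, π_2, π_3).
π = (15/67, 40/67, 12/67)

This is a birth-death chain on three states, which satisfies detailed balance: π_1 · P_{12} = π_2 · P_{21} and π_2 · P_{23} = π_3 · P_{32}.
From π_1 · 8/9 = π_2 · 1/3: π_2/π_1 = (8/9)/(1/3) = 8/3.
From π_2 · 1/6 = π_3 · 5/9: π_3/π_2 = (1/6)/(5/9) = 3/10.
Take π_1 proportional to 1; then unnormalized π = (1, 8/3, 4/5). Normalize by dividing by the sum 67/15:
  π = (15/67, 40/67, 12/67).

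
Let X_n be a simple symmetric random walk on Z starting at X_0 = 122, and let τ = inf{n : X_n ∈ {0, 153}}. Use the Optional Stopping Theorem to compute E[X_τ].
E[X_τ] = 122

X_n is a martingale and τ is a bounded-mean stopping time (indeed τ is finite a.s. with bounded expectation since the walk is in a bounded region). By the OST, E[X_τ] = E[X_0] = 122. Equivalently: E[X_τ] = 153 · P(hit 153 first) + 0 · P(hit 0 first) = 153 · (122/153) = 122.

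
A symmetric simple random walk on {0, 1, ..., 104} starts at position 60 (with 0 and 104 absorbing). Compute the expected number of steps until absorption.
E[τ | X_0 = 60] = 2640

Let v_k = E[τ | X_0 = k]. Boundary: v_0 = v_104 = 0. Recurrence: v_k = 1 + (v_{k-1} + v_{k+1})/2 for 1 ≤ k ≤ 103. The particular solution to v_k − (v_{k-1} + v_{k+1})/2 = 1 is v_k = −k^2. Adding homogeneous solution A + B k and matching boundaries gives v_k = k (104 − k). Substituting k = 60: v_60 = 60 · 44 = 2640.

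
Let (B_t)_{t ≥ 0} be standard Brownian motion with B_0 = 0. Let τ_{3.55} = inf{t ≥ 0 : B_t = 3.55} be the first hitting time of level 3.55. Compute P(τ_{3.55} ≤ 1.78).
P(τ_{3.55} ≤ 1.78) = 2(1 − Φ(3.55/√1.78)) = 2(1 − Φ(2.6608)) ≈ 0.0078

By the reflection principle for standard BM, P(τ_b ≤ t) = 2 · P(B_t ≥ b). Since B_t ~ N(0, t), P(B_t ≥ 3.55) = 1 − Φ(3.55/√t) = 1 − Φ(3.55/√1.78) = 1 − Φ(2.6608) ≈ 0.00390. Doubling: P(τ_{3.55} ≤ 1.78) ≈ 2 · 0.00390 = 0.00780 ≈ 0.0078.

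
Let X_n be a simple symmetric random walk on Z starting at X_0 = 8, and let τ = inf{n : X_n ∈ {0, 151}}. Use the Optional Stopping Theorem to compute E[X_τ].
E[X_τ] = 8

X_n is a martingale and τ is a bounded-mean stopping time (indeed τ is finite a.s. with bounded expectation since the walk is in a bounded region). By the OST, E[X_τ] = E[X_0] = 8. Equivalently: E[X_τ] = 151 · P(hit 151 first) + 0 · P(hit 0 first) = 151 · (8/151) = 8.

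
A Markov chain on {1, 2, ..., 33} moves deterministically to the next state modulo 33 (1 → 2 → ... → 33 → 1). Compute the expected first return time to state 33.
E[T_33 | X_0 = 33] = 33

The chain cycles deterministically, so starting at state 33 it returns in exactly 33 steps. Equivalently, the stationary distribution is uniform π_j = 1/33 for every state j, so by Kac's formula E[T_33] = 1/π_33 = 33.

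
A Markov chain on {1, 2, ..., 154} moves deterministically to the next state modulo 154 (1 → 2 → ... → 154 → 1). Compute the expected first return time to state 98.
E[T_98 | X_0 = 98] = 154

The chain cycles deterministically, so starting at state 98 it returns in exactly 154 steps. Equivalently, the stationary distribution is uniform π_j = 1/154 for every state j, so by Kac's formula E[T_98] = 1/π_98 = 154.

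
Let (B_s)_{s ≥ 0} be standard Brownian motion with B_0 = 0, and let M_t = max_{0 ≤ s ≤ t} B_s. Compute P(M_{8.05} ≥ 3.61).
P(M_{8.05} ≥ 3.61) = 2·P(B_{8.05} ≥ 3.61) = 2(1 − Φ(3.61/√8.05)) ≈ 0.2032

By the reflection principle for Brownian motion, P(M_t ≥ a) = 2 · P(B_t ≥ a) for a ≥ 0. Since B_t ~ N(0, t), P(B_t ≥ 3.61) = 1 − Φ(3.61/√t) = 1 − Φ(3.61/√8.05) = 1 − Φ(1.2724). So
  P(M_{8.05} ≥ 3.61) = 2(1 − Φ(1.2724)) ≈ 0.2032.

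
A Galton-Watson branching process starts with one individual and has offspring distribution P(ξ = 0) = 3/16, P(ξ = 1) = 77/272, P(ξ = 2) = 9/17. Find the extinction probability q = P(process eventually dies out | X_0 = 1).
q = 17/48

The pgf is f(s) = 3/16 + 77/272·s + 9/17·s². The extinction probability q is the smallest fixed point of f in [0, 1]. Setting s = f(s):
  9/17·s² + (77/272 − 1)·s + 3/16 = 0
  9/17·s² − (3/16 + 9/17)·s + 3/16 = 0
which factors as (s − 1)·(9/17·s − 3/16) = 0, giving roots s = 1 and s = (3/16)/(9/17) = 17/48.
Mean offspring μ = 77/272 + 2·9/17 = 365/272 > 1 (supercritical), so q < 1. The extinction probability is the smaller root: q = (3/16)/(9/17) = 17/48.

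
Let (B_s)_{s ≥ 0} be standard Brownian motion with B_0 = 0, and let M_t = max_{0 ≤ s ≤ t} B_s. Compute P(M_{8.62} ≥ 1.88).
P(M_{8.62} ≥ 1.88) = 2·P(B_{8.62} ≥ 1.88) = 2(1 − Φ(1.88/√8.62)) ≈ 0.5220

By the reflection principle for Brownian motion, P(M_t ≥ a) = 2 · P(B_t ≥ a) for a ≥ 0. Since B_t ~ N(0, t), P(B_t ≥ 1.88) = 1 − Φ(1.88/√t) = 1 − Φ(1.88/√8.62) = 1 − Φ(0.6403). So
  P(M_{8.62} ≥ 1.88) = 2(1 − Φ(0.6403)) ≈ 0.5220.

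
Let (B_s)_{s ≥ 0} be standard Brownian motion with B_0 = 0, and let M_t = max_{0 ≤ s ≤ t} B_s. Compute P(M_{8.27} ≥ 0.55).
P(M_{8.27} ≥ 0.55) = 2·P(B_{8.27} ≥ 0.55) = 2(1 − Φ(0.55/√8.27)) ≈ 0.8483

By the reflection principle for Brownian motion, P(M_t ≥ a) = 2 · P(B_t ≥ a) for a ≥ 0. Since B_t ~ N(0, t), P(B_t ≥ 0.55) = 1 − Φ(0.55/√t) = 1 − Φ(0.55/√8.27) = 1 − Φ(0.1913). So
  P(M_{8.27} ≥ 0.55) = 2(1 − Φ(0.1913)) ≈ 0.8483.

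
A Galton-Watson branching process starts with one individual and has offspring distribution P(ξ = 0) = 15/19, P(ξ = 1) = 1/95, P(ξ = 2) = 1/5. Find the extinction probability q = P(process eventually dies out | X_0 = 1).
q = 1

Mean offspring μ = 0·15/19 + 1·1/95 + 2·1/5 = 39/95 ≤ 1. For μ ≤ 1 with offspring not concentrated at 1, the Galton-Watson process goes extinct almost surely, so q = 1.
(Algebraic check: The pgf is f(s) = 15/19 + 1/95·s + 1/5·s². The extinction probability q is the smallest fixed point of f in [0, 1]. Setting s = f(s):
  1/5·s² + (1/95 − 1)·s + 15/19 = 0
  1/5·s² − (15/19 + 1/5)·s + 15/19 = 0
which factors as (s − 1)·(1/5·s − 15/19) = 0, giving roots s = 1 and s = (15/19)/(1/5) = 75/19. Since 75/19 ≥ 1, the smallest root in [0, 1] is s = 1.)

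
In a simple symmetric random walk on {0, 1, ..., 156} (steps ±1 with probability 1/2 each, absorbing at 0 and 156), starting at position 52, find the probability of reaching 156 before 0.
P(hit 156 before 0) = 52/156 = 1/3

Let u_k = P(hit 156 before 0 | start at k). Then u_0 = 0, u_156 = 1, and u_k = u_{k-1}/2 + u_{k+1}/2 for 1 ≤ k ≤ 155. This harmonic recurrence is solved by u_k = k/156, giving u_52 = 52/156 = 1/3.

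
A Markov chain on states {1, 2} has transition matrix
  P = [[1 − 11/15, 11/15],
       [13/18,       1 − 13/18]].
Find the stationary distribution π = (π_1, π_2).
π_1 = 65/131, π_2 = 66/131

Solve πP = π with π_1 + π_2 = 1. From πP = π: π_1 · (1 − 11/15) + π_2 · 13/18 = π_1 ⇒ π_2 · 13/18 = π_1 · 11/15 ⇒ π_2/π_1 = (11/15)/(13/18) = 66/65. Together with π_1 + π_2 = 1:
  π_1 = (13/18)/(11/15 + 13/18) = (13/18)/(131/90) = 65/131,
  π_2 = (11/15)/(11/15 + 13/18) = (11/15)/(131/90) = 66/131.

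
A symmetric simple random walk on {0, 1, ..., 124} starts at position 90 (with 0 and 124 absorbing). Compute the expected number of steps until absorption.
E[τ | X_0 = 90] = 3060

Let v_k = E[τ | X_0 = k]. Boundary: v_0 = v_124 = 0. Recurrence: v_k = 1 + (v_{k-1} + v_{k+1})/2 for 1 ≤ k ≤ 123. The particular solution to v_k − (v_{k-1} + v_{k+1})/2 = 1 is v_k = −k^2. Adding homogeneous solution A + B k and matching boundaries gives v_k = k (124 − k). Substituting k = 90: v_90 = 90 · 34 = 3060.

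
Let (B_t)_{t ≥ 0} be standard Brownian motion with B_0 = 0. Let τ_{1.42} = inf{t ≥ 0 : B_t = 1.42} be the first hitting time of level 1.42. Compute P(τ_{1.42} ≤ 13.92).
P(τ_{1.42} ≤ 13.92) = 2(1 − Φ(1.42/√13.92)) = 2(1 − Φ(0.3806)) ≈ 0.7035

By the reflection principle for standard BM, P(τ_b ≤ t) = 2 · P(B_t ≥ b). Since B_t ~ N(0, t), P(B_t ≥ 1.42) = 1 − Φ(1.42/√t) = 1 − Φ(1.42/√13.92) = 1 − Φ(0.3806) ≈ 0.35175. Doubling: P(τ_{1.42} ≤ 13.92) ≈ 2 · 0.35175 = 0.70350 ≈ 0.7035.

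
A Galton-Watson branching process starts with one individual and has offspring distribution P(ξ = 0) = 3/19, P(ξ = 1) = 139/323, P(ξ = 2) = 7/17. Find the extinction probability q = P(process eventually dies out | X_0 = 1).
q = 51/133

The pgf is f(s) = 3/19 + 139/323·s + 7/17·s². The extinction probability q is the smallest fixed point of f in [0, 1]. Setting s = f(s):
  7/17·s² + (139/323 − 1)·s + 3/19 = 0
  7/17·s² − (3/19 + 7/17)·s + 3/19 = 0
which factors as (s − 1)·(7/17·s − 3/19) = 0, giving roots s = 1 and s = (3/19)/(7/17) = 51/133.
Mean offspring μ = 139/323 + 2·7/17 = 405/323 > 1 (supercritical), so q < 1. The extinction probability is the smaller root: q = (3/19)/(7/17) = 51/133.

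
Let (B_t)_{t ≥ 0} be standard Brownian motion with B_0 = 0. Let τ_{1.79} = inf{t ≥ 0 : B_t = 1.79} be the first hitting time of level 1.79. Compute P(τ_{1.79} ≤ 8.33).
P(τ_{1.79} ≤ 8.33) = 2(1 − Φ(1.79/√8.33)) = 2(1 − Φ(0.6202)) ≈ 0.5351

By the reflection principle for standard BM, P(τ_b ≤ t) = 2 · P(B_t ≥ b). Since B_t ~ N(0, t), P(B_t ≥ 1.79) = 1 − Φ(1.79/√t) = 1 − Φ(1.79/√8.33) = 1 − Φ(0.6202) ≈ 0.26756. Doubling: P(τ_{1.79} ≤ 8.33) ≈ 2 · 0.26756 = 0.53512 ≈ 0.5351.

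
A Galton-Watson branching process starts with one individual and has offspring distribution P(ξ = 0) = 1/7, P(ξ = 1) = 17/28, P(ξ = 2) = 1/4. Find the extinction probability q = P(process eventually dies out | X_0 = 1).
q = 4/7

The pgf is f(s) = 1/7 + 17/28·s + 1/4·s². The extinction probability q is the smallest fixed point of f in [0, 1]. Setting s = f(s):
  1/4·s² + (17/28 − 1)·s + 1/7 = 0
  1/4·s² − (1/7 + 1/4)·s + 1/7 = 0
which factors as (s − 1)·(1/4·s − 1/7) = 0, giving roots s = 1 and s = (1/7)/(1/4) = 4/7.
Mean offspring μ = 17/28 + 2·1/4 = 31/28 > 1 (supercritical), so q < 1. The extinction probability is the smaller root: q = (1/7)/(1/4) = 4/7.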